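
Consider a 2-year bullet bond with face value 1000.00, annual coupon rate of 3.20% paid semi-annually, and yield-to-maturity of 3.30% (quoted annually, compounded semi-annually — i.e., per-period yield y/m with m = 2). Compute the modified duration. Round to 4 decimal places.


Answer: Modified duration = 1.9215

Derivation:
Coupon per period c = face * coupon_rate / m = 16.000000
Periods per year m = 2; per-period yield y/m = 0.016500
Number of cashflows N = 4
Cashflows (t years, CF_t, discount factor 1/(1+y/m)^(m*t), PV):
  t = 0.5000: CF_t = 16.000000, DF = 0.983768, PV = 15.740285
  t = 1.0000: CF_t = 16.000000, DF = 0.967799, PV = 15.484786
  t = 1.5000: CF_t = 16.000000, DF = 0.952090, PV = 15.233435
  t = 2.0000: CF_t = 1016.000000, DF = 0.936635, PV = 951.621348
Price P = sum_t PV_t = 998.079854
First compute Macaulay numerator sum_t t * PV_t:
  t * PV_t at t = 0.5000: 7.870143
  t * PV_t at t = 1.0000: 15.484786
  t * PV_t at t = 1.5000: 22.850152
  t * PV_t at t = 2.0000: 1903.242696
Macaulay duration D = 1949.447777 / 998.079854 = 1.953198
Modified duration = D / (1 + y/m) = 1.953198 / (1 + 0.016500) = 1.921494


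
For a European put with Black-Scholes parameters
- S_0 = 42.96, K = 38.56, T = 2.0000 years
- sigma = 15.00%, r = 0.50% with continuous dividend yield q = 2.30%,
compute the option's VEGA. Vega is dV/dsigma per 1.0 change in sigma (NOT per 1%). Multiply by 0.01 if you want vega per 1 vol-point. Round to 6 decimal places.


d1 = 0.4457317385; d2 = 0.2335997041
phi(d1) = 0.3612168081; exp(-qT) = 0.9550419622; exp(-rT) = 0.9900498337
Vega = S * exp(-qT) * phi(d1) * sqrt(T) = 42.9600 * 0.9550419622 * 0.3612168081 * 1.4142135624 = 20.958957

Answer: Vega = 20.958957


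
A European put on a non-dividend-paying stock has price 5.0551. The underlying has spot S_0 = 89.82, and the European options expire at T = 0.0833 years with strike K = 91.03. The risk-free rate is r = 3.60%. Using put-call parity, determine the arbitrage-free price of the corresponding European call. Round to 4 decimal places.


Answer: Call price = 4.1177

Derivation:
Put-call parity: C - P = S_0 * exp(-qT) - K * exp(-rT).
S_0 * exp(-qT) = 89.8200 * 1.00000000 = 89.82000000
K * exp(-rT) = 91.0300 * 0.99700569 = 90.75742813
C = P + S*exp(-qT) - K*exp(-rT)
C = 5.0551 + 89.82000000 - 90.75742813 = 4.1177


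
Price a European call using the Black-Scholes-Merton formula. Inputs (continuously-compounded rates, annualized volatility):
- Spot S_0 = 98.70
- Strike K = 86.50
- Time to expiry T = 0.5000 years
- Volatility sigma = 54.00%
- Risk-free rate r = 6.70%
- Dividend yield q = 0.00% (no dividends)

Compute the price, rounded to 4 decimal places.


Answer: Price = 22.5866

Derivation:
d1 = (ln(S/K) + (r - q + 0.5*sigma^2) * T) / (sigma * sqrt(T)) = 0.62419336
d2 = d1 - sigma * sqrt(T) = 0.24235570
exp(-rT) = 0.96705491; exp(-qT) = 1.00000000
C = S_0 * exp(-qT) * N(d1) - K * exp(-rT) * N(d2)
N(d1) = 0.73374970; N(d2) = 0.59574772
C = 98.7000 * 1.00000000 * 0.73374970 - 86.5000 * 0.96705491 * 0.59574772 = 22.5866


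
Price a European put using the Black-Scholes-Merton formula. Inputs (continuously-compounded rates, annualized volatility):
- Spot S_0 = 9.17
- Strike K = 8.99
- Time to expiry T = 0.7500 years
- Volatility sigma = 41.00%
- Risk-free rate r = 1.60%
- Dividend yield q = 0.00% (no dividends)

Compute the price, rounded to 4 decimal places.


d1 = (ln(S/K) + (r - q + 0.5*sigma^2) * T) / (sigma * sqrt(T)) = 0.26716373
d2 = d1 - sigma * sqrt(T) = -0.08790668
exp(-rT) = 0.98807171; exp(-qT) = 1.00000000
P = K * exp(-rT) * N(-d2) - S_0 * exp(-qT) * N(-d1)
N(-d1) = 0.39467155; N(-d2) = 0.53502458
P = 8.9900 * 0.98807171 * 0.53502458 - 9.1700 * 1.00000000 * 0.39467155 = 1.1334

Answer: Price = 1.1334


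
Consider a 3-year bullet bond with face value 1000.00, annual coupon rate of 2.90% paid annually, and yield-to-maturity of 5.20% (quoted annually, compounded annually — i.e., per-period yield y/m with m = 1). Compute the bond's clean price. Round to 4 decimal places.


Answer: Price = 937.5993

Derivation:
Coupon per period c = face * coupon_rate / m = 29.000000
Periods per year m = 1; per-period yield y/m = 0.052000
Number of cashflows N = 3
Cashflows (t years, CF_t, discount factor 1/(1+y/m)^(m*t), PV):
  t = 1.0000: CF_t = 29.000000, DF = 0.950570, PV = 27.566540
  t = 2.0000: CF_t = 29.000000, DF = 0.903584, PV = 26.203935
  t = 3.0000: CF_t = 1029.000000, DF = 0.858920, PV = 883.828813
Price P = sum_t PV_t = 937.599288


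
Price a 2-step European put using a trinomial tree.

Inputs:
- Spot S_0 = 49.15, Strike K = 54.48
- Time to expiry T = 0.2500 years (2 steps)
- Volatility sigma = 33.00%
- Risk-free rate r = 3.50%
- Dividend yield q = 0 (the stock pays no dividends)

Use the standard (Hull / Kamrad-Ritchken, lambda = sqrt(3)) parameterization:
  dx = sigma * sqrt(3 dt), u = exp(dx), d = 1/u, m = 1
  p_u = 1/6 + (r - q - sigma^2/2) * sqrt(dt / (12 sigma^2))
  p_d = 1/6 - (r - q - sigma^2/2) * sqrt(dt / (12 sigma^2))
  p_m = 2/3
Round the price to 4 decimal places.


dt = T/N = 0.125000; dx = sigma*sqrt(3*dt) = 0.202083
u = exp(dx) = 1.223949; d = 1/u = 0.817027
p_u = 0.160651, p_m = 0.666667, p_d = 0.172682
Discount per step: exp(-r*dt) = 0.995635
Stock lattice S(k, j) with j the centered position index:
  k=0: S(0,+0) = 49.1500
  k=1: S(1,-1) = 40.1569; S(1,+0) = 49.1500; S(1,+1) = 60.1571
  k=2: S(2,-2) = 32.8093; S(2,-1) = 40.1569; S(2,+0) = 49.1500; S(2,+1) = 60.1571; S(2,+2) = 73.6293
Terminal payoffs V(N, j) = max(K - S_T, 0):
  V(2,-2) = 21.670732; V(2,-1) = 14.323114; V(2,+0) = 5.330000; V(2,+1) = 0.000000; V(2,+2) = 0.000000
Backward induction: V(k, j) = exp(-r*dt) * [p_u * V(k+1, j+1) + p_m * V(k+1, j) + p_d * V(k+1, j-1)]
  V(1,-1) = exp(-r*dt) * [p_u*5.330000 + p_m*14.323114 + p_d*21.670732] = 14.085403
  V(1,+0) = exp(-r*dt) * [p_u*0.000000 + p_m*5.330000 + p_d*14.323114] = 6.000370
  V(1,+1) = exp(-r*dt) * [p_u*0.000000 + p_m*0.000000 + p_d*5.330000] = 0.916378
  V(0,+0) = exp(-r*dt) * [p_u*0.916378 + p_m*6.000370 + p_d*14.085403] = 6.551038

Answer: Price = V(0,0) = 6.5510


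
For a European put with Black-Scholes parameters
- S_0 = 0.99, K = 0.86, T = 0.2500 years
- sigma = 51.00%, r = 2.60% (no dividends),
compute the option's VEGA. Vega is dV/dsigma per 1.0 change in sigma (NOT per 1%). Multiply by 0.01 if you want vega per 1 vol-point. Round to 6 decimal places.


d1 = 0.7050394270; d2 = 0.4500394270
phi(d1) = 0.3111504163; exp(-qT) = 1.0000000000; exp(-rT) = 0.9935210793
Vega = S * exp(-qT) * phi(d1) * sqrt(T) = 0.9900 * 1.0000000000 * 0.3111504163 * 0.5000000000 = 0.154019

Answer: Vega = 0.154019


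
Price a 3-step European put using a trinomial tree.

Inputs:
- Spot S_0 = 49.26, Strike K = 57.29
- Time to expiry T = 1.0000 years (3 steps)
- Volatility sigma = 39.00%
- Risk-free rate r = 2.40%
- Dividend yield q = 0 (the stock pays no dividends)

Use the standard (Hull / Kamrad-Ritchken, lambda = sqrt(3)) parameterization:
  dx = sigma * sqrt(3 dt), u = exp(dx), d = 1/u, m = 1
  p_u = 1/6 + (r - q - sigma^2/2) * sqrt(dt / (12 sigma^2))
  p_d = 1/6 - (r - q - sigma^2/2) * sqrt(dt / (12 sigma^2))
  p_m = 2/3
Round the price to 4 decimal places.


dt = T/N = 0.333333; dx = sigma*sqrt(3*dt) = 0.390000
u = exp(dx) = 1.476981; d = 1/u = 0.677057
p_u = 0.144423, p_m = 0.666667, p_d = 0.188910
Discount per step: exp(-r*dt) = 0.992032
Stock lattice S(k, j) with j the centered position index:
  k=0: S(0,+0) = 49.2600
  k=1: S(1,-1) = 33.3518; S(1,+0) = 49.2600; S(1,+1) = 72.7561
  k=2: S(2,-2) = 22.5811; S(2,-1) = 33.3518; S(2,+0) = 49.2600; S(2,+1) = 72.7561; S(2,+2) = 107.4593
  k=3: S(3,-3) = 15.2887; S(3,-2) = 22.5811; S(3,-1) = 33.3518; S(3,+0) = 49.2600; S(3,+1) = 72.7561; S(3,+2) = 107.4593; S(3,+3) = 158.7154
Terminal payoffs V(N, j) = max(K - S_T, 0):
  V(3,-3) = 42.001324; V(3,-2) = 34.708920; V(3,-1) = 23.938178; V(3,+0) = 8.030000; V(3,+1) = 0.000000; V(3,+2) = 0.000000; V(3,+3) = 0.000000
Backward induction: V(k, j) = exp(-r*dt) * [p_u * V(k+1, j+1) + p_m * V(k+1, j) + p_d * V(k+1, j-1)]
  V(2,-2) = exp(-r*dt) * [p_u*23.938178 + p_m*34.708920 + p_d*42.001324] = 34.255840
  V(2,-1) = exp(-r*dt) * [p_u*8.030000 + p_m*23.938178 + p_d*34.708920] = 23.486726
  V(2,+0) = exp(-r*dt) * [p_u*0.000000 + p_m*8.030000 + p_d*23.938178] = 9.796812
  V(2,+1) = exp(-r*dt) * [p_u*0.000000 + p_m*0.000000 + p_d*8.030000] = 1.504862
  V(2,+2) = exp(-r*dt) * [p_u*0.000000 + p_m*0.000000 + p_d*0.000000] = 0.000000
  V(1,-1) = exp(-r*dt) * [p_u*9.796812 + p_m*23.486726 + p_d*34.255840] = 23.356382
  V(1,+0) = exp(-r*dt) * [p_u*1.504862 + p_m*9.796812 + p_d*23.486726] = 11.096302
  V(1,+1) = exp(-r*dt) * [p_u*0.000000 + p_m*1.504862 + p_d*9.796812] = 2.831219
  V(0,+0) = exp(-r*dt) * [p_u*2.831219 + p_m*11.096302 + p_d*23.356382] = 12.121329

Answer: Price = V(0,0) = 12.1213


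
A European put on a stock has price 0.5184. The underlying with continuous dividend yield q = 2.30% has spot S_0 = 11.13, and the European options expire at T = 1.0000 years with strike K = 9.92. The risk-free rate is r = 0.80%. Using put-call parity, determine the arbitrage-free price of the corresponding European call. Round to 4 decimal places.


Answer: Call price = 1.5544

Derivation:
Put-call parity: C - P = S_0 * exp(-qT) - K * exp(-rT).
S_0 * exp(-qT) = 11.1300 * 0.97726248 = 10.87693144
K * exp(-rT) = 9.9200 * 0.99203191 = 9.84095660
C = P + S*exp(-qT) - K*exp(-rT)
C = 0.5184 + 10.87693144 - 9.84095660 = 1.5544


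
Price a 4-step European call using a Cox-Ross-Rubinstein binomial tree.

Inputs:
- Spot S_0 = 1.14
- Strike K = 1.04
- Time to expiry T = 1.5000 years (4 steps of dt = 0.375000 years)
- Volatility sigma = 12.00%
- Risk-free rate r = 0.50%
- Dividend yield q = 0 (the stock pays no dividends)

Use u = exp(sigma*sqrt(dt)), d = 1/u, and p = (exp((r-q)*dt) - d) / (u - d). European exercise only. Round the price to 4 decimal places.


Answer: Price = V(0,0) = 0.1343

Derivation:
dt = T/N = 0.375000
u = exp(sigma*sqrt(dt)) = 1.076252; d = 1/u = 0.929150
p = (exp((r-q)*dt) - d) / (u - d) = 0.494395
Discount per step: exp(-r*dt) = 0.998127
Stock lattice S(k, i) with i counting down-moves:
  k=0: S(0,0) = 1.1400
  k=1: S(1,0) = 1.2269; S(1,1) = 1.0592
  k=2: S(2,0) = 1.3205; S(2,1) = 1.1400; S(2,2) = 0.9842
  k=3: S(3,0) = 1.4212; S(3,1) = 1.2269; S(3,2) = 1.0592; S(3,3) = 0.9145
  k=4: S(4,0) = 1.5295; S(4,1) = 1.3205; S(4,2) = 1.1400; S(4,3) = 0.9842; S(4,4) = 0.8497
Terminal payoffs V(N, i) = max(S_T - K, 0):
  V(4,0) = 0.489540; V(4,1) = 0.280483; V(4,2) = 0.100000; V(4,3) = 0.000000; V(4,4) = 0.000000
Backward induction: V(k, i) = exp(-r*dt) * [p * V(k+1, i) + (1-p) * V(k+1, i+1)].
  V(3,0) = exp(-r*dt) * [p*0.489540 + (1-p)*0.280483] = 0.383121
  V(3,1) = exp(-r*dt) * [p*0.280483 + (1-p)*0.100000] = 0.188876
  V(3,2) = exp(-r*dt) * [p*0.100000 + (1-p)*0.000000] = 0.049347
  V(3,3) = exp(-r*dt) * [p*0.000000 + (1-p)*0.000000] = 0.000000
  V(2,0) = exp(-r*dt) * [p*0.383121 + (1-p)*0.188876] = 0.284376
  V(2,1) = exp(-r*dt) * [p*0.188876 + (1-p)*0.049347] = 0.118108
  V(2,2) = exp(-r*dt) * [p*0.049347 + (1-p)*0.000000] = 0.024351
  V(1,0) = exp(-r*dt) * [p*0.284376 + (1-p)*0.118108] = 0.199935
  V(1,1) = exp(-r*dt) * [p*0.118108 + (1-p)*0.024351] = 0.070571
  V(0,0) = exp(-r*dt) * [p*0.199935 + (1-p)*0.070571] = 0.134276


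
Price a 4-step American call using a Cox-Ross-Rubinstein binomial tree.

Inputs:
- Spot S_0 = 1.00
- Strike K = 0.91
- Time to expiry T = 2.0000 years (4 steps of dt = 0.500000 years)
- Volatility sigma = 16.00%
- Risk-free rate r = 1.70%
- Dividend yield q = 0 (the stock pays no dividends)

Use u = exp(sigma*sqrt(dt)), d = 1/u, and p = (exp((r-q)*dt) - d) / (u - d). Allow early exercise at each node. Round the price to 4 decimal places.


dt = T/N = 0.500000
u = exp(sigma*sqrt(dt)) = 1.119785; d = 1/u = 0.893028
p = (exp((r-q)*dt) - d) / (u - d) = 0.509391
Discount per step: exp(-r*dt) = 0.991536
Stock lattice S(k, i) with i counting down-moves:
  k=0: S(0,0) = 1.0000
  k=1: S(1,0) = 1.1198; S(1,1) = 0.8930
  k=2: S(2,0) = 1.2539; S(2,1) = 1.0000; S(2,2) = 0.7975
  k=3: S(3,0) = 1.4041; S(3,1) = 1.1198; S(3,2) = 0.8930; S(3,3) = 0.7122
  k=4: S(4,0) = 1.5723; S(4,1) = 1.2539; S(4,2) = 1.0000; S(4,3) = 0.7975; S(4,4) = 0.6360
Terminal payoffs V(N, i) = max(S_T - K, 0):
  V(4,0) = 0.662314; V(4,1) = 0.343919; V(4,2) = 0.090000; V(4,3) = 0.000000; V(4,4) = 0.000000
Backward induction: V(k, i) = exp(-r*dt) * [p * V(k+1, i) + (1-p) * V(k+1, i+1)]; then take max(V_cont, immediate exercise) for American.
  V(3,0) = exp(-r*dt) * [p*0.662314 + (1-p)*0.343919] = 0.501823; exercise = 0.494121; V(3,0) = max -> 0.501823
  V(3,1) = exp(-r*dt) * [p*0.343919 + (1-p)*0.090000] = 0.217488; exercise = 0.209785; V(3,1) = max -> 0.217488
  V(3,2) = exp(-r*dt) * [p*0.090000 + (1-p)*0.000000] = 0.045457; exercise = 0.000000; V(3,2) = max -> 0.045457
  V(3,3) = exp(-r*dt) * [p*0.000000 + (1-p)*0.000000] = 0.000000; exercise = 0.000000; V(3,3) = max -> 0.000000
  V(2,0) = exp(-r*dt) * [p*0.501823 + (1-p)*0.217488] = 0.359259; exercise = 0.343919; V(2,0) = max -> 0.359259
  V(2,1) = exp(-r*dt) * [p*0.217488 + (1-p)*0.045457] = 0.131961; exercise = 0.090000; V(2,1) = max -> 0.131961
  V(2,2) = exp(-r*dt) * [p*0.045457 + (1-p)*0.000000] = 0.022959; exercise = 0.000000; V(2,2) = max -> 0.022959
  V(1,0) = exp(-r*dt) * [p*0.359259 + (1-p)*0.131961] = 0.245648; exercise = 0.209785; V(1,0) = max -> 0.245648
  V(1,1) = exp(-r*dt) * [p*0.131961 + (1-p)*0.022959] = 0.077820; exercise = 0.000000; V(1,1) = max -> 0.077820
  V(0,0) = exp(-r*dt) * [p*0.245648 + (1-p)*0.077820] = 0.161927; exercise = 0.090000; V(0,0) = max -> 0.161927

Answer: Price = V(0,0) = 0.1619


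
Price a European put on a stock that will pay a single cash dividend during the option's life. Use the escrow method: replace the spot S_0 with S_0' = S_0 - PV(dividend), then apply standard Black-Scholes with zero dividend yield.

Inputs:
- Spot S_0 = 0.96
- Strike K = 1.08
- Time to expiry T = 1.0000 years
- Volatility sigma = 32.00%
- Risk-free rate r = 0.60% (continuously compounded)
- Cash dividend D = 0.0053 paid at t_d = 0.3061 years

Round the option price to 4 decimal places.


PV(D) = D * exp(-r * t_d) = 0.0053 * 0.99816509 = 0.00529027
S_0' = S_0 - PV(D) = 0.9600 - 0.00529027 = 0.95470973
d1 = (ln(S_0'/K) + (r + sigma^2/2)*T) / (sigma*sqrt(T)) = -0.20659056
d2 = d1 - sigma*sqrt(T) = -0.52659056
exp(-rT) = 0.99401796
N(-d1) = 0.58183518; N(-d2) = 0.70076102
P = K * exp(-rT) * N(-d2) - S_0' * N(-d1) = 1.0800 * 0.99401796 * 0.70076102 - 0.95470973 * 0.58183518 = 0.1968

Answer: Price = 0.1968


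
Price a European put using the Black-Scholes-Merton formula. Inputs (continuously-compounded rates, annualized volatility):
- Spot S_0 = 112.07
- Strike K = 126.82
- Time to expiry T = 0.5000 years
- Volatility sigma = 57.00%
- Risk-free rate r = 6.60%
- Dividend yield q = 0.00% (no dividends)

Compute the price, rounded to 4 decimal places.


d1 = (ln(S/K) + (r - q + 0.5*sigma^2) * T) / (sigma * sqrt(T)) = -0.02337194
d2 = d1 - sigma * sqrt(T) = -0.42642281
exp(-rT) = 0.96753856; exp(-qT) = 1.00000000
P = K * exp(-rT) * N(-d2) - S_0 * exp(-qT) * N(-d1)
N(-d1) = 0.50932321; N(-d2) = 0.66510011
P = 126.8200 * 0.96753856 * 0.66510011 - 112.0700 * 1.00000000 * 0.50932321 = 24.5301

Answer: Price = 24.5301


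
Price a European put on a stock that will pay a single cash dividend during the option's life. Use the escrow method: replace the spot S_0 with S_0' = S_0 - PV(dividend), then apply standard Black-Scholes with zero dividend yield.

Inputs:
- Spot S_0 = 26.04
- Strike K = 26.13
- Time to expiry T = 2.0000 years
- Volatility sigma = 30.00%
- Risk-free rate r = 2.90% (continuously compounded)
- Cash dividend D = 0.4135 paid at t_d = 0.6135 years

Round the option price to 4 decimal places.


PV(D) = D * exp(-r * t_d) = 0.4135 * 0.98236583 = 0.40620827
S_0' = S_0 - PV(D) = 26.0400 - 0.40620827 = 25.63379173
d1 = (ln(S_0'/K) + (r + sigma^2/2)*T) / (sigma*sqrt(T)) = 0.30364907
d2 = d1 - sigma*sqrt(T) = -0.12061500
exp(-rT) = 0.94364995
N(-d1) = 0.38069763; N(-d2) = 0.54800200
P = K * exp(-rT) * N(-d2) - S_0' * N(-d1) = 26.1300 * 0.94364995 * 0.54800200 - 25.63379173 * 0.38069763 = 3.7537

Answer: Price = 3.7537


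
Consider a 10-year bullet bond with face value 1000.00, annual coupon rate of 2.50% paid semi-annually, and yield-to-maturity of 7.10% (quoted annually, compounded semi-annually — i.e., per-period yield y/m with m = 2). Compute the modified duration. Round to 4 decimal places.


Answer: Modified duration = 8.3089

Derivation:
Coupon per period c = face * coupon_rate / m = 12.500000
Periods per year m = 2; per-period yield y/m = 0.035500
Number of cashflows N = 20
Cashflows (t years, CF_t, discount factor 1/(1+y/m)^(m*t), PV):
  t = 0.5000: CF_t = 12.500000, DF = 0.965717, PV = 12.071463
  t = 1.0000: CF_t = 12.500000, DF = 0.932609, PV = 11.657618
  t = 1.5000: CF_t = 12.500000, DF = 0.900637, PV = 11.257960
  t = 2.0000: CF_t = 12.500000, DF = 0.869760, PV = 10.872004
  t = 2.5000: CF_t = 12.500000, DF = 0.839942, PV = 10.499279
  t = 3.0000: CF_t = 12.500000, DF = 0.811147, PV = 10.139333
  t = 3.5000: CF_t = 12.500000, DF = 0.783338, PV = 9.791727
  t = 4.0000: CF_t = 12.500000, DF = 0.756483, PV = 9.456038
  t = 4.5000: CF_t = 12.500000, DF = 0.730549, PV = 9.131857
  t = 5.0000: CF_t = 12.500000, DF = 0.705503, PV = 8.818790
  t = 5.5000: CF_t = 12.500000, DF = 0.681316, PV = 8.516455
  t = 6.0000: CF_t = 12.500000, DF = 0.657959, PV = 8.224486
  t = 6.5000: CF_t = 12.500000, DF = 0.635402, PV = 7.942526
  t = 7.0000: CF_t = 12.500000, DF = 0.613619, PV = 7.670233
  t = 7.5000: CF_t = 12.500000, DF = 0.592582, PV = 7.407275
  t = 8.0000: CF_t = 12.500000, DF = 0.572267, PV = 7.153332
  t = 8.5000: CF_t = 12.500000, DF = 0.552648, PV = 6.908094
  t = 9.0000: CF_t = 12.500000, DF = 0.533701, PV = 6.671264
  t = 9.5000: CF_t = 12.500000, DF = 0.515404, PV = 6.442554
  t = 10.0000: CF_t = 1012.500000, DF = 0.497735, PV = 503.956403
Price P = sum_t PV_t = 674.588691
First compute Macaulay numerator sum_t t * PV_t:
  t * PV_t at t = 0.5000: 6.035732
  t * PV_t at t = 1.0000: 11.657618
  t * PV_t at t = 1.5000: 16.886940
  t * PV_t at t = 2.0000: 21.744008
  t * PV_t at t = 2.5000: 26.248199
  t * PV_t at t = 3.0000: 30.417999
  t * PV_t at t = 3.5000: 34.271044
  t * PV_t at t = 4.0000: 37.824150
  t * PV_t at t = 4.5000: 41.093355
  t * PV_t at t = 5.0000: 44.093948
  t * PV_t at t = 5.5000: 46.840505
  t * PV_t at t = 6.0000: 49.346917
  t * PV_t at t = 6.5000: 51.626422
  t * PV_t at t = 7.0000: 53.691632
  t * PV_t at t = 7.5000: 55.554562
  t * PV_t at t = 8.0000: 57.226653
  t * PV_t at t = 8.5000: 58.718802
  t * PV_t at t = 9.0000: 60.041380
  t * PV_t at t = 9.5000: 61.204261
  t * PV_t at t = 10.0000: 5039.564028
Macaulay duration D = 5804.088154 / 674.588691 = 8.603892
Modified duration = D / (1 + y/m) = 8.603892 / (1 + 0.035500) = 8.308925


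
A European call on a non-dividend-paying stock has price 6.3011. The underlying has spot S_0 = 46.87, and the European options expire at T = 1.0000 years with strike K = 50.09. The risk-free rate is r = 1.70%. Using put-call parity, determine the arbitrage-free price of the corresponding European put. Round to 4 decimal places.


Put-call parity: C - P = S_0 * exp(-qT) - K * exp(-rT).
S_0 * exp(-qT) = 46.8700 * 1.00000000 = 46.87000000
K * exp(-rT) = 50.0900 * 0.98314368 = 49.24566716
P = C - S*exp(-qT) + K*exp(-rT)
P = 6.3011 - 46.87000000 + 49.24566716 = 8.6768

Answer: Put price = 8.6768


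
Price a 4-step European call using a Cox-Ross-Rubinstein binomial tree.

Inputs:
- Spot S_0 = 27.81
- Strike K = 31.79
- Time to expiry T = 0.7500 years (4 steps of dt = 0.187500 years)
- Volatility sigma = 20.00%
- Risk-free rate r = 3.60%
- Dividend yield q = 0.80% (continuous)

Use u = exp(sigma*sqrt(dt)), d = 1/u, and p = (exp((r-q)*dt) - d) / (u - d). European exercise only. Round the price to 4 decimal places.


dt = T/N = 0.187500
u = exp(sigma*sqrt(dt)) = 1.090463; d = 1/u = 0.917042
p = (exp((r-q)*dt) - d) / (u - d) = 0.508716
Discount per step: exp(-r*dt) = 0.993273
Stock lattice S(k, i) with i counting down-moves:
  k=0: S(0,0) = 27.8100
  k=1: S(1,0) = 30.3258; S(1,1) = 25.5029
  k=2: S(2,0) = 33.0691; S(2,1) = 27.8100; S(2,2) = 23.3872
  k=3: S(3,0) = 36.0607; S(3,1) = 30.3258; S(3,2) = 25.5029; S(3,3) = 21.4471
  k=4: S(4,0) = 39.3229; S(4,1) = 33.0691; S(4,2) = 27.8100; S(4,3) = 23.3872; S(4,4) = 19.6679
Terminal payoffs V(N, i) = max(S_T - K, 0):
  V(4,0) = 7.532852; V(4,1) = 1.279148; V(4,2) = 0.000000; V(4,3) = 0.000000; V(4,4) = 0.000000
Backward induction: V(k, i) = exp(-r*dt) * [p * V(k+1, i) + (1-p) * V(k+1, i+1)].
  V(3,0) = exp(-r*dt) * [p*7.532852 + (1-p)*1.279148] = 4.430497
  V(3,1) = exp(-r*dt) * [p*1.279148 + (1-p)*0.000000] = 0.646345
  V(3,2) = exp(-r*dt) * [p*0.000000 + (1-p)*0.000000] = 0.000000
  V(3,3) = exp(-r*dt) * [p*0.000000 + (1-p)*0.000000] = 0.000000
  V(2,0) = exp(-r*dt) * [p*4.430497 + (1-p)*0.646345] = 2.554103
  V(2,1) = exp(-r*dt) * [p*0.646345 + (1-p)*0.000000] = 0.326594
  V(2,2) = exp(-r*dt) * [p*0.000000 + (1-p)*0.000000] = 0.000000
  V(1,0) = exp(-r*dt) * [p*2.554103 + (1-p)*0.326594] = 1.449942
  V(1,1) = exp(-r*dt) * [p*0.326594 + (1-p)*0.000000] = 0.165026
  V(0,0) = exp(-r*dt) * [p*1.449942 + (1-p)*0.165026] = 0.813175

Answer: Price = V(0,0) = 0.8132


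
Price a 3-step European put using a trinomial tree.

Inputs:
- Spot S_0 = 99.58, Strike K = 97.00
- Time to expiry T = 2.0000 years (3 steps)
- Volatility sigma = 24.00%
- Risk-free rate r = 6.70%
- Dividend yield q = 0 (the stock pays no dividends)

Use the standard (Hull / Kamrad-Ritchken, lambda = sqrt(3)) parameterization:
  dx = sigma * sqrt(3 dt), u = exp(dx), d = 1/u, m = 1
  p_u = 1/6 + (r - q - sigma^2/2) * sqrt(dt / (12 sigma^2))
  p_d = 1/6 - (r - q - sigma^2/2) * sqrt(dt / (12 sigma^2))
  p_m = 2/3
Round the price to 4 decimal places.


Answer: Price = V(0,0) = 5.6323

Derivation:
dt = T/N = 0.666667; dx = sigma*sqrt(3*dt) = 0.339411
u = exp(dx) = 1.404121; d = 1/u = 0.712189
p_u = 0.204183, p_m = 0.666667, p_d = 0.129151
Discount per step: exp(-r*dt) = 0.956316
Stock lattice S(k, j) with j the centered position index:
  k=0: S(0,+0) = 99.5800
  k=1: S(1,-1) = 70.9198; S(1,+0) = 99.5800; S(1,+1) = 139.8223
  k=2: S(2,-2) = 50.5084; S(2,-1) = 70.9198; S(2,+0) = 99.5800; S(2,+1) = 139.8223; S(2,+2) = 196.3274
  k=3: S(3,-3) = 35.9715; S(3,-2) = 50.5084; S(3,-1) = 70.9198; S(3,+0) = 99.5800; S(3,+1) = 139.8223; S(3,+2) = 196.3274; S(3,+3) = 275.6674
Terminal payoffs V(N, j) = max(K - S_T, 0):
  V(3,-3) = 61.028478; V(3,-2) = 46.491642; V(3,-1) = 26.080170; V(3,+0) = 0.000000; V(3,+1) = 0.000000; V(3,+2) = 0.000000; V(3,+3) = 0.000000
Backward induction: V(k, j) = exp(-r*dt) * [p_u * V(k+1, j+1) + p_m * V(k+1, j) + p_d * V(k+1, j-1)]
  V(2,-2) = exp(-r*dt) * [p_u*26.080170 + p_m*46.491642 + p_d*61.028478] = 42.270531
  V(2,-1) = exp(-r*dt) * [p_u*0.000000 + p_m*26.080170 + p_d*46.491642] = 22.369392
  V(2,+0) = exp(-r*dt) * [p_u*0.000000 + p_m*0.000000 + p_d*26.080170] = 3.221134
  V(2,+1) = exp(-r*dt) * [p_u*0.000000 + p_m*0.000000 + p_d*0.000000] = 0.000000
  V(2,+2) = exp(-r*dt) * [p_u*0.000000 + p_m*0.000000 + p_d*0.000000] = 0.000000
  V(1,-1) = exp(-r*dt) * [p_u*3.221134 + p_m*22.369392 + p_d*42.270531] = 20.111232
  V(1,+0) = exp(-r*dt) * [p_u*0.000000 + p_m*3.221134 + p_d*22.369392] = 4.816435
  V(1,+1) = exp(-r*dt) * [p_u*0.000000 + p_m*0.000000 + p_d*3.221134] = 0.397839
  V(0,+0) = exp(-r*dt) * [p_u*0.397839 + p_m*4.816435 + p_d*20.111232] = 5.632290


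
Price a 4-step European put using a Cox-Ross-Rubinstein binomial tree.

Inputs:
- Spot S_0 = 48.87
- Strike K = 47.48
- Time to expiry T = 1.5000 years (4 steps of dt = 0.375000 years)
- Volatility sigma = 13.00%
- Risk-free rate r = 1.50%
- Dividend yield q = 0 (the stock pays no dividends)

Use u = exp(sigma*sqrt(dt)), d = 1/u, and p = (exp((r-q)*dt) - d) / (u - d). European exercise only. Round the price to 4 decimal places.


Answer: Price = V(0,0) = 1.9738

Derivation:
dt = T/N = 0.375000
u = exp(sigma*sqrt(dt)) = 1.082863; d = 1/u = 0.923478
p = (exp((r-q)*dt) - d) / (u - d) = 0.515500
Discount per step: exp(-r*dt) = 0.994391
Stock lattice S(k, i) with i counting down-moves:
  k=0: S(0,0) = 48.8700
  k=1: S(1,0) = 52.9195; S(1,1) = 45.1304
  k=2: S(2,0) = 57.3046; S(2,1) = 48.8700; S(2,2) = 41.6769
  k=3: S(3,0) = 62.0530; S(3,1) = 52.9195; S(3,2) = 45.1304; S(3,3) = 38.4877
  k=4: S(4,0) = 67.1949; S(4,1) = 57.3046; S(4,2) = 48.8700; S(4,3) = 41.6769; S(4,4) = 35.5425
Terminal payoffs V(N, i) = max(K - S_T, 0):
  V(4,0) = 0.000000; V(4,1) = 0.000000; V(4,2) = 0.000000; V(4,3) = 5.803106; V(4,4) = 11.937469
Backward induction: V(k, i) = exp(-r*dt) * [p * V(k+1, i) + (1-p) * V(k+1, i+1)].
  V(3,0) = exp(-r*dt) * [p*0.000000 + (1-p)*0.000000] = 0.000000
  V(3,1) = exp(-r*dt) * [p*0.000000 + (1-p)*0.000000] = 0.000000
  V(3,2) = exp(-r*dt) * [p*0.000000 + (1-p)*5.803106] = 2.795835
  V(3,3) = exp(-r*dt) * [p*5.803106 + (1-p)*11.937469] = 8.725984
  V(2,0) = exp(-r*dt) * [p*0.000000 + (1-p)*0.000000] = 0.000000
  V(2,1) = exp(-r*dt) * [p*0.000000 + (1-p)*2.795835] = 1.346985
  V(2,2) = exp(-r*dt) * [p*2.795835 + (1-p)*8.725984] = 5.637196
  V(1,0) = exp(-r*dt) * [p*0.000000 + (1-p)*1.346985] = 0.648954
  V(1,1) = exp(-r*dt) * [p*1.346985 + (1-p)*5.637196] = 3.406378
  V(0,0) = exp(-r*dt) * [p*0.648954 + (1-p)*3.406378] = 1.973793


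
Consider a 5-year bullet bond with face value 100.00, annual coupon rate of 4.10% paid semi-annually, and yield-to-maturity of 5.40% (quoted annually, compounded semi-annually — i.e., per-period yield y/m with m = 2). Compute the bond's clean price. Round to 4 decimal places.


Answer: Price = 94.3695

Derivation:
Coupon per period c = face * coupon_rate / m = 2.050000
Periods per year m = 2; per-period yield y/m = 0.027000
Number of cashflows N = 10
Cashflows (t years, CF_t, discount factor 1/(1+y/m)^(m*t), PV):
  t = 0.5000: CF_t = 2.050000, DF = 0.973710, PV = 1.996105
  t = 1.0000: CF_t = 2.050000, DF = 0.948111, PV = 1.943627
  t = 1.5000: CF_t = 2.050000, DF = 0.923185, PV = 1.892529
  t = 2.0000: CF_t = 2.050000, DF = 0.898914, PV = 1.842774
  t = 2.5000: CF_t = 2.050000, DF = 0.875282, PV = 1.794327
  t = 3.0000: CF_t = 2.050000, DF = 0.852270, PV = 1.747154
  t = 3.5000: CF_t = 2.050000, DF = 0.829864, PV = 1.701221
  t = 4.0000: CF_t = 2.050000, DF = 0.808047, PV = 1.656496
  t = 4.5000: CF_t = 2.050000, DF = 0.786803, PV = 1.612946
  t = 5.0000: CF_t = 102.050000, DF = 0.766118, PV = 78.182323
Price P = sum_t PV_t = 94.369503


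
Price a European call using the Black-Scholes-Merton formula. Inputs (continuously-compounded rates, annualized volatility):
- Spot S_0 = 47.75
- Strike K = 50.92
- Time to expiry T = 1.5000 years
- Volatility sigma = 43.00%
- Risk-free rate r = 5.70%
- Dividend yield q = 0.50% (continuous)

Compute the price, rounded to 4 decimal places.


d1 = (ln(S/K) + (r - q + 0.5*sigma^2) * T) / (sigma * sqrt(T)) = 0.28937834
d2 = d1 - sigma * sqrt(T) = -0.23726196
exp(-rT) = 0.91805314; exp(-qT) = 0.99252805
C = S_0 * exp(-qT) * N(d1) - K * exp(-rT) * N(d2)
N(d1) = 0.61385407; N(d2) = 0.40622679
C = 47.7500 * 0.99252805 * 0.61385407 - 50.9200 * 0.91805314 * 0.40622679 = 10.1025

Answer: Price = 10.1025


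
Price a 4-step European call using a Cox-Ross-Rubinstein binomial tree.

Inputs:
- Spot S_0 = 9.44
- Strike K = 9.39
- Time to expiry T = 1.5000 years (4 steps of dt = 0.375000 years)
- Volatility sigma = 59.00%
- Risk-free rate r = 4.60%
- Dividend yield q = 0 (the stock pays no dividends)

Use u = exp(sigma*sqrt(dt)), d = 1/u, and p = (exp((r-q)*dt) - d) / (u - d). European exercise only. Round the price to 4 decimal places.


Answer: Price = V(0,0) = 2.7727

Derivation:
dt = T/N = 0.375000
u = exp(sigma*sqrt(dt)) = 1.435194; d = 1/u = 0.696770
p = (exp((r-q)*dt) - d) / (u - d) = 0.434208
Discount per step: exp(-r*dt) = 0.982898
Stock lattice S(k, i) with i counting down-moves:
  k=0: S(0,0) = 9.4400
  k=1: S(1,0) = 13.5482; S(1,1) = 6.5775
  k=2: S(2,0) = 19.4443; S(2,1) = 9.4400; S(2,2) = 4.5830
  k=3: S(3,0) = 27.9064; S(3,1) = 13.5482; S(3,2) = 6.5775; S(3,3) = 3.1933
  k=4: S(4,0) = 40.0511; S(4,1) = 19.4443; S(4,2) = 9.4400; S(4,3) = 4.5830; S(4,4) = 2.2250
Terminal payoffs V(N, i) = max(S_T - K, 0):
  V(4,0) = 30.661052; V(4,1) = 10.054329; V(4,2) = 0.050000; V(4,3) = 0.000000; V(4,4) = 0.000000
Backward induction: V(k, i) = exp(-r*dt) * [p * V(k+1, i) + (1-p) * V(k+1, i+1)].
  V(3,0) = exp(-r*dt) * [p*30.661052 + (1-p)*10.054329] = 18.676964
  V(3,1) = exp(-r*dt) * [p*10.054329 + (1-p)*0.050000] = 4.318816
  V(3,2) = exp(-r*dt) * [p*0.050000 + (1-p)*0.000000] = 0.021339
  V(3,3) = exp(-r*dt) * [p*0.000000 + (1-p)*0.000000] = 0.000000
  V(2,0) = exp(-r*dt) * [p*18.676964 + (1-p)*4.318816] = 10.372759
  V(2,1) = exp(-r*dt) * [p*4.318816 + (1-p)*0.021339] = 1.855061
  V(2,2) = exp(-r*dt) * [p*0.021339 + (1-p)*0.000000] = 0.009107
  V(1,0) = exp(-r*dt) * [p*10.372759 + (1-p)*1.855061] = 5.458539
  V(1,1) = exp(-r*dt) * [p*1.855061 + (1-p)*0.009107] = 0.796772
  V(0,0) = exp(-r*dt) * [p*5.458539 + (1-p)*0.796772] = 2.772705


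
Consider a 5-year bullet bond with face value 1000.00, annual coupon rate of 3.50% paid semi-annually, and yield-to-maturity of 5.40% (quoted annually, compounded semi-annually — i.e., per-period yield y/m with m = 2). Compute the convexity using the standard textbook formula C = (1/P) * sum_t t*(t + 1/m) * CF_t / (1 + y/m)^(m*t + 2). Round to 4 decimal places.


Coupon per period c = face * coupon_rate / m = 17.500000
Periods per year m = 2; per-period yield y/m = 0.027000
Number of cashflows N = 10
Cashflows (t years, CF_t, discount factor 1/(1+y/m)^(m*t), PV):
  t = 0.5000: CF_t = 17.500000, DF = 0.973710, PV = 17.039922
  t = 1.0000: CF_t = 17.500000, DF = 0.948111, PV = 16.591940
  t = 1.5000: CF_t = 17.500000, DF = 0.923185, PV = 16.155735
  t = 2.0000: CF_t = 17.500000, DF = 0.898914, PV = 15.730998
  t = 2.5000: CF_t = 17.500000, DF = 0.875282, PV = 15.317427
  t = 3.0000: CF_t = 17.500000, DF = 0.852270, PV = 14.914730
  t = 3.5000: CF_t = 17.500000, DF = 0.829864, PV = 14.522619
  t = 4.0000: CF_t = 17.500000, DF = 0.808047, PV = 14.140817
  t = 4.5000: CF_t = 17.500000, DF = 0.786803, PV = 13.769053
  t = 5.0000: CF_t = 1017.500000, DF = 0.766118, PV = 779.524882
Price P = sum_t PV_t = 917.708122
Convexity numerator sum_t t*(t + 1/m) * CF_t / (1+y/m)^(m*t + 2):
  t = 0.5000: term = 8.077867
  t = 1.0000: term = 23.596497
  t = 1.5000: term = 45.952282
  t = 2.0000: term = 74.573649
  t = 2.5000: term = 108.919642
  t = 3.0000: term = 148.478578
  t = 3.5000: term = 192.766735
  t = 4.0000: term = 241.327113
  t = 4.5000: term = 293.728229
  t = 5.0000: term = 20324.589769
Convexity = (1/P) * sum = 21462.010362 / 917.708122 = 23.386532

Answer: Convexity = 23.3865


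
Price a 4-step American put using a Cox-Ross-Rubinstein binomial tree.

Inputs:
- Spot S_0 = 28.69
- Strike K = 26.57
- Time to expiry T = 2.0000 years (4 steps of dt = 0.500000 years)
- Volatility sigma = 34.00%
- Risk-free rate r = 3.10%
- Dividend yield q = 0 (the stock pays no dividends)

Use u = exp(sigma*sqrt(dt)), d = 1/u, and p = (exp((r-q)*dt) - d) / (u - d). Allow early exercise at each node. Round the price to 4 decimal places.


dt = T/N = 0.500000
u = exp(sigma*sqrt(dt)) = 1.271778; d = 1/u = 0.786300
p = (exp((r-q)*dt) - d) / (u - d) = 0.472360
Discount per step: exp(-r*dt) = 0.984620
Stock lattice S(k, i) with i counting down-moves:
  k=0: S(0,0) = 28.6900
  k=1: S(1,0) = 36.4873; S(1,1) = 22.5590
  k=2: S(2,0) = 46.4038; S(2,1) = 28.6900; S(2,2) = 17.7381
  k=3: S(3,0) = 59.0153; S(3,1) = 36.4873; S(3,2) = 22.5590; S(3,3) = 13.9475
  k=4: S(4,0) = 75.0545; S(4,1) = 46.4038; S(4,2) = 28.6900; S(4,3) = 17.7381; S(4,4) = 10.9669
Terminal payoffs V(N, i) = max(K - S_T, 0):
  V(4,0) = 0.000000; V(4,1) = 0.000000; V(4,2) = 0.000000; V(4,3) = 8.831880; V(4,4) = 15.603081
Backward induction: V(k, i) = exp(-r*dt) * [p * V(k+1, i) + (1-p) * V(k+1, i+1)]; then take max(V_cont, immediate exercise) for American.
  V(3,0) = exp(-r*dt) * [p*0.000000 + (1-p)*0.000000] = 0.000000; exercise = 0.000000; V(3,0) = max -> 0.000000
  V(3,1) = exp(-r*dt) * [p*0.000000 + (1-p)*0.000000] = 0.000000; exercise = 0.000000; V(3,1) = max -> 0.000000
  V(3,2) = exp(-r*dt) * [p*0.000000 + (1-p)*8.831880] = 4.588381; exercise = 4.011040; V(3,2) = max -> 4.588381
  V(3,3) = exp(-r*dt) * [p*8.831880 + (1-p)*15.603081] = 12.213848; exercise = 12.622508; V(3,3) = max -> 12.622508
  V(2,0) = exp(-r*dt) * [p*0.000000 + (1-p)*0.000000] = 0.000000; exercise = 0.000000; V(2,0) = max -> 0.000000
  V(2,1) = exp(-r*dt) * [p*0.000000 + (1-p)*4.588381] = 2.383778; exercise = 0.000000; V(2,1) = max -> 2.383778
  V(2,2) = exp(-r*dt) * [p*4.588381 + (1-p)*12.622508] = 8.691738; exercise = 8.831880; V(2,2) = max -> 8.831880
  V(1,0) = exp(-r*dt) * [p*0.000000 + (1-p)*2.383778] = 1.238432; exercise = 0.000000; V(1,0) = max -> 1.238432
  V(1,1) = exp(-r*dt) * [p*2.383778 + (1-p)*8.831880] = 5.697063; exercise = 4.011040; V(1,1) = max -> 5.697063
  V(0,0) = exp(-r*dt) * [p*1.238432 + (1-p)*5.697063] = 3.535754; exercise = 0.000000; V(0,0) = max -> 3.535754

Answer: Price = V(0,0) = 3.5358


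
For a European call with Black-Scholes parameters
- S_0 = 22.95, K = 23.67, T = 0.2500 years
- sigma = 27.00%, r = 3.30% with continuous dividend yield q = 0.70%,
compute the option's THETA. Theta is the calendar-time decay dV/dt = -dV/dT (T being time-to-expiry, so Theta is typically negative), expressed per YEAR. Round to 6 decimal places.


Answer: Theta = -2.690439

Derivation:
d1 = -0.1131702742; d2 = -0.2481702742
phi(d1) = 0.3963957141; exp(-qT) = 0.9982515304; exp(-rT) = 0.9917839379
Theta = -S*exp(-qT)*phi(d1)*sigma/(2*sqrt(T)) - r*K*exp(-rT)*N(d2) + q*S*exp(-qT)*N(d1)
N(d1) = 0.4549477810; N(d2) = 0.4020013324; sqrt(T) = 0.5000000000
Term 1 = -22.9500 * 0.9982515304 * 0.3963957141 * 0.2700 / (2 * 0.5000000000) = -2.4519713359
Term 2 = -0.0330 * 23.6700 * 0.9917839379 * 0.4020013324 = -0.3114273576
Term 3 = 0.0070 * 22.9500 * 0.9982515304 * 0.4549477810 = 0.0729595700
Theta = -2.4519713359 + (-0.3114273576) + (0.0729595700) = -2.690439


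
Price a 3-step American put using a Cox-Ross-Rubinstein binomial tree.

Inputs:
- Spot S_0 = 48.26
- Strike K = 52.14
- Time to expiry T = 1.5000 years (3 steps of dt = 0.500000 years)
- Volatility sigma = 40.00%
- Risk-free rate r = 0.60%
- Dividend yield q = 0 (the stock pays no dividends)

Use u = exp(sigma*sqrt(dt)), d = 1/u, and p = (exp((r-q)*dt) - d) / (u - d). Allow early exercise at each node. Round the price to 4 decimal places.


Answer: Price = V(0,0) = 12.1875

Derivation:
dt = T/N = 0.500000
u = exp(sigma*sqrt(dt)) = 1.326896; d = 1/u = 0.753638
p = (exp((r-q)*dt) - d) / (u - d) = 0.434998
Discount per step: exp(-r*dt) = 0.997004
Stock lattice S(k, i) with i counting down-moves:
  k=0: S(0,0) = 48.2600
  k=1: S(1,0) = 64.0360; S(1,1) = 36.3706
  k=2: S(2,0) = 84.9692; S(2,1) = 48.2600; S(2,2) = 27.4103
  k=3: S(3,0) = 112.7453; S(3,1) = 64.0360; S(3,2) = 36.3706; S(3,3) = 20.6574
Terminal payoffs V(N, i) = max(K - S_T, 0):
  V(3,0) = 0.000000; V(3,1) = 0.000000; V(3,2) = 15.769415; V(3,3) = 31.482573
Backward induction: V(k, i) = exp(-r*dt) * [p * V(k+1, i) + (1-p) * V(k+1, i+1)]; then take max(V_cont, immediate exercise) for American.
  V(2,0) = exp(-r*dt) * [p*0.000000 + (1-p)*0.000000] = 0.000000; exercise = 0.000000; V(2,0) = max -> 0.000000
  V(2,1) = exp(-r*dt) * [p*0.000000 + (1-p)*15.769415] = 8.883060; exercise = 3.880000; V(2,1) = max -> 8.883060
  V(2,2) = exp(-r*dt) * [p*15.769415 + (1-p)*31.482573] = 24.573548; exercise = 24.729733; V(2,2) = max -> 24.729733
  V(1,0) = exp(-r*dt) * [p*0.000000 + (1-p)*8.883060] = 5.003912; exercise = 0.000000; V(1,0) = max -> 5.003912
  V(1,1) = exp(-r*dt) * [p*8.883060 + (1-p)*24.729733] = 17.783032; exercise = 15.769415; V(1,1) = max -> 17.783032
  V(0,0) = exp(-r*dt) * [p*5.003912 + (1-p)*17.783032] = 12.187522; exercise = 3.880000; V(0,0) = max -> 12.187522


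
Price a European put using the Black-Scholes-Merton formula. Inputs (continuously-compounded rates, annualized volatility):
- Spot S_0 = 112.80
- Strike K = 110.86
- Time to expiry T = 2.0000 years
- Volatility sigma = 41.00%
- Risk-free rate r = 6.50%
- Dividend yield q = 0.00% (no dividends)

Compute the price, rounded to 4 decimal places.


d1 = (ln(S/K) + (r - q + 0.5*sigma^2) * T) / (sigma * sqrt(T)) = 0.54403795
d2 = d1 - sigma * sqrt(T) = -0.03578961
exp(-rT) = 0.87809543; exp(-qT) = 1.00000000
P = K * exp(-rT) * N(-d2) - S_0 * exp(-qT) * N(-d1)
N(-d1) = 0.29320768; N(-d2) = 0.51427494
P = 110.8600 * 0.87809543 * 0.51427494 - 112.8000 * 1.00000000 * 0.29320768 = 16.9886

Answer: Price = 16.9886


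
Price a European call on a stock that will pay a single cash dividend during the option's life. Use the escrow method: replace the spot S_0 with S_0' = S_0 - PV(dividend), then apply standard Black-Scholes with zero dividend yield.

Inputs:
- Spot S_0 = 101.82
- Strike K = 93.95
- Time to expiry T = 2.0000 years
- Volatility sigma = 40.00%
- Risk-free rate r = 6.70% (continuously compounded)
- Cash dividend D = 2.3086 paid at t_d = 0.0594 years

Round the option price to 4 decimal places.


PV(D) = D * exp(-r * t_d) = 2.3086 * 0.99602811 = 2.29943049
S_0' = S_0 - PV(D) = 101.8200 - 2.29943049 = 99.52056951
d1 = (ln(S_0'/K) + (r + sigma^2/2)*T) / (sigma*sqrt(T)) = 0.62154973
d2 = d1 - sigma*sqrt(T) = 0.05586431
exp(-rT) = 0.87459006
N(d1) = 0.73288101; N(d2) = 0.52227505
C = S_0' * N(d1) - K * exp(-rT) * N(d2) = 99.52056951 * 0.73288101 - 93.9500 * 0.87459006 * 0.52227505 = 30.0226

Answer: Price = 30.0226


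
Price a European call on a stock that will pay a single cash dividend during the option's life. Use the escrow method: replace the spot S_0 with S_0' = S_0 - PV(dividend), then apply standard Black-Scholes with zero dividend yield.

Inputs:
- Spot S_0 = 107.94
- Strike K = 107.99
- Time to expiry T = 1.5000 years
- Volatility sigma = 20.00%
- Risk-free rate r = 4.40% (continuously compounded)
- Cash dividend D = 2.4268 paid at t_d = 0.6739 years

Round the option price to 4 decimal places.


Answer: Price = 12.4761

Derivation:
PV(D) = D * exp(-r * t_d) = 2.4268 * 0.97078370 = 2.35589787
S_0' = S_0 - PV(D) = 107.9400 - 2.35589787 = 105.58410213
d1 = (ln(S_0'/K) + (r + sigma^2/2)*T) / (sigma*sqrt(T)) = 0.29993668
d2 = d1 - sigma*sqrt(T) = 0.05498770
exp(-rT) = 0.93613086
N(d1) = 0.61788727; N(d2) = 0.52192587
C = S_0' * N(d1) - K * exp(-rT) * N(d2) = 105.58410213 * 0.61788727 - 107.9900 * 0.93613086 * 0.52192587 = 12.4761


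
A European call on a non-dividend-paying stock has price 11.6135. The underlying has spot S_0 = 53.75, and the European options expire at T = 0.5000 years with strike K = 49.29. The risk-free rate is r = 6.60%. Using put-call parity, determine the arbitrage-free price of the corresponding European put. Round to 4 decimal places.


Put-call parity: C - P = S_0 * exp(-qT) - K * exp(-rT).
S_0 * exp(-qT) = 53.7500 * 1.00000000 = 53.75000000
K * exp(-rT) = 49.2900 * 0.96753856 = 47.68997560
P = C - S*exp(-qT) + K*exp(-rT)
P = 11.6135 - 53.75000000 + 47.68997560 = 5.5535

Answer: Put price = 5.5535


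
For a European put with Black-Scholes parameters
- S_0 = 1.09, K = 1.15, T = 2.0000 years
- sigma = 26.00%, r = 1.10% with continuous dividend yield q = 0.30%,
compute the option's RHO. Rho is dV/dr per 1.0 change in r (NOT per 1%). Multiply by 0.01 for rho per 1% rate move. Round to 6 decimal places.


d1 = 0.0816320888; d2 = -0.2860634374
phi(d1) = 0.3976152570; exp(-qT) = 0.9940179641; exp(-rT) = 0.9782402351
N(-d2) = 0.6125852327
Rho = -K*T*exp(-rT)*N(-d2) = -1.1500 * 2.0000 * 0.9782402351 * 0.6125852327 = -1.378288

Answer: Rho = -1.378288


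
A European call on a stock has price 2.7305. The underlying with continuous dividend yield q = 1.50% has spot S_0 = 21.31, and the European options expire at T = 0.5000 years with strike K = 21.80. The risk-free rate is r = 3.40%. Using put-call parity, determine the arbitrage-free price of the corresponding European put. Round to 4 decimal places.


Answer: Put price = 3.0123

Derivation:
Put-call parity: C - P = S_0 * exp(-qT) - K * exp(-rT).
S_0 * exp(-qT) = 21.3100 * 0.99252805 = 21.15077285
K * exp(-rT) = 21.8000 * 0.98314368 = 21.43253233
P = C - S*exp(-qT) + K*exp(-rT)
P = 2.7305 - 21.15077285 + 21.43253233 = 3.0123
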